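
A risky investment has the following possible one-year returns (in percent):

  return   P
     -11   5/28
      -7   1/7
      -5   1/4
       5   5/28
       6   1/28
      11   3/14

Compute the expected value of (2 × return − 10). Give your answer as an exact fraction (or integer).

E[2x-10] = (5/28)·(-32) + (1/7)·(-24) + (1/4)·(-20) + (5/28)·0 + (1/28)·2 + (3/14)·12
     = -23/2

-23/2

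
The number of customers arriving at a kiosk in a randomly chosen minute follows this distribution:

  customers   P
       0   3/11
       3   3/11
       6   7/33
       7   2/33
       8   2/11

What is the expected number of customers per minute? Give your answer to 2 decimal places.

E[X] = (3/11)·0 + (3/11)·3 + (7/33)·6 + (2/33)·7 + (2/11)·8
     = 131/33 ≈ 3.97

3.97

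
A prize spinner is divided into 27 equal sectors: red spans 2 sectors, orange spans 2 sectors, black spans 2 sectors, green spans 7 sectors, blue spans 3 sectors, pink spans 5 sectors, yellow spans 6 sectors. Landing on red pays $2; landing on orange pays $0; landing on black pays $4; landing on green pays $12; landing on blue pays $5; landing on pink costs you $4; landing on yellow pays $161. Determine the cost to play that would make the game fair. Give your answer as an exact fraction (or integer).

1057/27 dollars

E[payout] = (2/27)·2 + (2/27)·0 + (2/27)·4 + (7/27)·12 + (3/27)·5 + (5/27)·(-4) + (6/27)·161 = 1057/27
Fair fee = E[payout] = 1057/27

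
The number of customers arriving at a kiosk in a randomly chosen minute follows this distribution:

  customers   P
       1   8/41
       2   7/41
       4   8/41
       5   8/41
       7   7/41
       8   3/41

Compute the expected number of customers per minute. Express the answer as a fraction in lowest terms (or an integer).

167/41

E[X] = (8/41)·1 + (7/41)·2 + (8/41)·4 + (8/41)·5 + (7/41)·7 + (3/41)·8
     = 167/41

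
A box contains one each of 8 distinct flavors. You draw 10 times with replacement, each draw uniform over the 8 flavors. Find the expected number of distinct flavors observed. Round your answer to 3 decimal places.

5.895

Let Xⱼ=1 if type j appears at least once. P(Xⱼ=1) = 1 − ((8−1)/8)^10 = 791266575/1073741824.
E[#distinct] = 8·791266575/1073741824 = 791266575/134217728.
≈ 5.895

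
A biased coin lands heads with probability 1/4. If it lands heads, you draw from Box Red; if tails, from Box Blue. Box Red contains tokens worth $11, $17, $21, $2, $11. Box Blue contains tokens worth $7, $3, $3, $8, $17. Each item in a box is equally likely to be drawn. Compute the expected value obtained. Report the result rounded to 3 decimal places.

E[X | Box Red] = (11 + 17 + 21 + 2 + 11)/5 = 62/5
E[X | Box Blue] = (7 + 3 + 3 + 8 + 17)/5 = 38/5
E[X] = (1/4)·62/5 + (3/4)·38/5 = 44/5 ≈ 8.800

$8.800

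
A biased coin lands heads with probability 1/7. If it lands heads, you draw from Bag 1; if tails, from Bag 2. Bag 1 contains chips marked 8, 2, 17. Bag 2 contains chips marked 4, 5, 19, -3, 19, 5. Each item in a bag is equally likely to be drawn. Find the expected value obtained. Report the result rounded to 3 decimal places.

E[X | Bag 1] = (8 + 2 + 17)/3 = 9
E[X | Bag 2] = (4 + 5 + 19 − 3 + 19 + 5)/6 = 49/6
E[X] = (1/7)·9 + (6/7)·49/6 = 58/7 ≈ 8.286

8.286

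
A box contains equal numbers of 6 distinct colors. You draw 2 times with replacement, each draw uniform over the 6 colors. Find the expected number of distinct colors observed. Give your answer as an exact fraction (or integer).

11/6

Let Xⱼ=1 if type j appears at least once. P(Xⱼ=1) = 1 − ((6−1)/6)^2 = 11/36.
E[#distinct] = 6·11/36 = 11/6.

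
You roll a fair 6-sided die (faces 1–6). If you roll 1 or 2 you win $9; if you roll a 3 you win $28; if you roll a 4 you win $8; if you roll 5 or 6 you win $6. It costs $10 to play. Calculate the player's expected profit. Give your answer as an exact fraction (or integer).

E[payout] = (1/3)·6 + (1/6)·8 + (1/3)·9 + (1/6)·28 = 11
Expected profit = 11 − 10 = 1

$1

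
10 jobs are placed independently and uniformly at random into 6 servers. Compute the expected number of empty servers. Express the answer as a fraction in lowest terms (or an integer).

9765625/10077696

Let Xⱼ=1 if server j is empty. P(Xⱼ=1) = ((6-1)/6)^10 = 9765625/60466176.
By linearity, E[#empty] = 6·9765625/60466176 = 9765625/10077696.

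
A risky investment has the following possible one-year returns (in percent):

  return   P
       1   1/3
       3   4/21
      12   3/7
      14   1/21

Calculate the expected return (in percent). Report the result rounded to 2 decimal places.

6.71

E[X] = (1/3)·1 + (4/21)·3 + (3/7)·12 + (1/21)·14
     = 47/7 ≈ 6.71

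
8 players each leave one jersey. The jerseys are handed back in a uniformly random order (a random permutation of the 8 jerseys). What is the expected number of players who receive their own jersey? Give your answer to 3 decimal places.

Let Xᵢ = 1 if person i gets their own jersey. For each i, P(Xᵢ=1) = 1/8.
By linearity of expectation, E[X₁+…+X_8] = 8·(1/8) = 1.
≈ 1.000

1.000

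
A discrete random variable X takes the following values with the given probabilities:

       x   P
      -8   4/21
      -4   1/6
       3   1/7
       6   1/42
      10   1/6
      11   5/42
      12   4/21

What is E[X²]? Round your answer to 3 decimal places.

E[X²] = (4/21)·64 + (1/6)·16 + (1/7)·9 + (1/42)·36 + (1/6)·100 + (5/42)·121 + (4/21)·144
     = 151/2 ≈ 75.500

75.500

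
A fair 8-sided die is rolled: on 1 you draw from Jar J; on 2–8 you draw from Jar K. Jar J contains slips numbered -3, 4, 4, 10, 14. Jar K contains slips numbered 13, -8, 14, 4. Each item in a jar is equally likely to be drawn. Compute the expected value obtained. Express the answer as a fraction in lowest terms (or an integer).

921/160

E[X | Jar J] = (-3 + 4 + 4 + 10 + 14)/5 = 29/5
E[X | Jar K] = (13 − 8 + 14 + 4)/4 = 23/4
E[X] = (1/8)·29/5 + (7/8)·23/4 = 921/160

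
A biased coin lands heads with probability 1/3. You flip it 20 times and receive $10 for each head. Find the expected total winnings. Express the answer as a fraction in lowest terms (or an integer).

200/3 dollars

E[#heads] = 20·1/3 = 20/3 (linearity over flips).
E[winnings] = 10·20/3 = 200/3.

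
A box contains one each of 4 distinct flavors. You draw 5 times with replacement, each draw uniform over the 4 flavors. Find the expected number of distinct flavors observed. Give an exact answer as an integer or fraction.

781/256

Let Xⱼ=1 if type j appears at least once. P(Xⱼ=1) = 1 − ((4−1)/4)^5 = 781/1024.
E[#distinct] = 4·781/1024 = 781/256.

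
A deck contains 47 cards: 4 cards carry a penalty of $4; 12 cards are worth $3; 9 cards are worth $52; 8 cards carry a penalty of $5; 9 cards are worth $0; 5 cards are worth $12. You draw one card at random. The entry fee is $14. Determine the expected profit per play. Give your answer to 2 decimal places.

E[payout] = (4/47)·(-4) + (12/47)·3 + (9/47)·52 + (8/47)·(-5) + (9/47)·0 + (5/47)·12 = 508/47
Expected profit = 508/47 − 14 = -150/47 ≈ -$3.19

-$3.19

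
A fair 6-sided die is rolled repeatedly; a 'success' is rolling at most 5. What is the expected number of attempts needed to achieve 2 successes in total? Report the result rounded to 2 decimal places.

2.40

By linearity (sum of 2 independent geometric waits), E[trials] = 2/p = 2/(5/6) = 12/5.
≈ 2.40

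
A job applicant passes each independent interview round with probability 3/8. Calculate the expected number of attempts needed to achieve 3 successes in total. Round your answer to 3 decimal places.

By linearity (sum of 3 independent geometric waits), E[trials] = 3/p = 3/(3/8) = 8.
≈ 8.000

8.000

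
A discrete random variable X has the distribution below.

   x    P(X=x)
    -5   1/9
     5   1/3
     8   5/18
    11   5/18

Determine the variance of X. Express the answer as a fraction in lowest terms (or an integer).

E[X] = (1/9)·(-5) + (1/3)·5 + (5/18)·8 + (5/18)·11 = 115/18
E[X²] = (1/9)·25 + (1/3)·25 + (5/18)·64 + (5/18)·121 = 125/2
Var(X) = 125/2 − (115/18)² = 7025/324

7025/324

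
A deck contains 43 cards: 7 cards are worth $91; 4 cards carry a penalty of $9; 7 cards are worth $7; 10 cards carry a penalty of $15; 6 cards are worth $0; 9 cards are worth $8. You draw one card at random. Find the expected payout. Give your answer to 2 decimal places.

E[payout] = (7/43)·91 + (4/43)·(-9) + (7/43)·7 + (10/43)·(-15) + (6/43)·0 + (9/43)·8 = 572/43
≈ $13.30

$13.30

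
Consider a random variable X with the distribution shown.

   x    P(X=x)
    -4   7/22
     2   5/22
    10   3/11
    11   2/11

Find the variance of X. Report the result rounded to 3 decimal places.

E[X] = (7/22)·(-4) + (5/22)·2 + (3/11)·10 + (2/11)·11 = 43/11
E[X²] = (7/22)·16 + (5/22)·4 + (3/11)·100 + (2/11)·121 = 608/11
Var(X) = 608/11 − (43/11)² = 4839/121 ≈ 39.992

39.992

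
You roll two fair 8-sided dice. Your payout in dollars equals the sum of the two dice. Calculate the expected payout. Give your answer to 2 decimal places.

Distribution of the sum of the two dice: 2 w.p. 1/64, 3 w.p. 1/32, 4 w.p. 3/64, 5 w.p. 1/16, 6 w.p. 5/64, 7 w.p. 3/32, …
E[payout] = (1/64)·2 + (1/32)·3 + (3/64)·4 + (1/16)·5 + (5/64)·6 + (3/32)·7 + (7/64)·8 + (1/8)·9 + (7/64)·10 + (3/32)·11 + (5/64)·12 + (1/16)·13 + (3/64)·14 + (1/32)·15 + (1/64)·16 = 9
≈ $9.00

$9.00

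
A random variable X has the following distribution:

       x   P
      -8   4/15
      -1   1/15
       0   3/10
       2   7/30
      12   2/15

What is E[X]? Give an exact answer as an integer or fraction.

-2/15

E[X] = (4/15)·(-8) + (1/15)·(-1) + (3/10)·0 + (7/30)·2 + (2/15)·12
     = -2/15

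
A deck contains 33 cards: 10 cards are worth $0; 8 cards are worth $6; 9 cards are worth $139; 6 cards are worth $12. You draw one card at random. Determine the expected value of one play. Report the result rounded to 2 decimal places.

$41.55

E[payout] = (10/33)·0 + (8/33)·6 + (9/33)·139 + (6/33)·12 = 457/11
≈ $41.55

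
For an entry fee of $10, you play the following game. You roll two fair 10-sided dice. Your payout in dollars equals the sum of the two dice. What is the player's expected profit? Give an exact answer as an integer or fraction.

Distribution of the sum of the two dice: 2 w.p. 1/100, 3 w.p. 1/50, 4 w.p. 3/100, 5 w.p. 1/25, 6 w.p. 1/20, 7 w.p. 3/50, …
E[payout] = (1/100)·2 + (1/50)·3 + (3/100)·4 + (1/25)·5 + (1/20)·6 + (3/50)·7 + (7/100)·8 + (2/25)·9 + (9/100)·10 + (1/10)·11 + (9/100)·12 + (2/25)·13 + (7/100)·14 + (3/50)·15 + (1/20)·16 + (1/25)·17 + (3/100)·18 + (1/50)·19 + (1/100)·20 = 11
Expected profit = 11 − 10 = 1

$1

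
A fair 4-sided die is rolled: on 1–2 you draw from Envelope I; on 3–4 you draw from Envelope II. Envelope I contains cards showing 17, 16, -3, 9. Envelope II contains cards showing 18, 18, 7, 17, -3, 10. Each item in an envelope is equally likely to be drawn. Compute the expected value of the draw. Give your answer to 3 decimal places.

E[X | Envelope I] = (17 + 16 − 3 + 9)/4 = 39/4
E[X | Envelope II] = (18 + 18 + 7 + 17 − 3 + 10)/6 = 67/6
E[X] = (1/2)·39/4 + (1/2)·67/6 = 251/24 ≈ 10.458

10.458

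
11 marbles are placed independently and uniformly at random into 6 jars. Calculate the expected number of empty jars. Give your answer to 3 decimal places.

0.808

Let Xⱼ=1 if jar j is empty. P(Xⱼ=1) = ((6-1)/6)^11 = 48828125/362797056.
By linearity, E[#empty] = 6·48828125/362797056 = 48828125/60466176.
≈ 0.808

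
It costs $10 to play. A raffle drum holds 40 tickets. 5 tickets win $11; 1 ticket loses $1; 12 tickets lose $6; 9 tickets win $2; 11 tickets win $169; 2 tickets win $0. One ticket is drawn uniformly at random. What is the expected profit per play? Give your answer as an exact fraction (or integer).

1459/40 dollars

E[payout] = (5/40)·11 + (1/40)·(-1) + (12/40)·(-6) + (9/40)·2 + (11/40)·169 + (2/40)·0 = 1859/40
Expected profit = 1859/40 − 10 = 1459/40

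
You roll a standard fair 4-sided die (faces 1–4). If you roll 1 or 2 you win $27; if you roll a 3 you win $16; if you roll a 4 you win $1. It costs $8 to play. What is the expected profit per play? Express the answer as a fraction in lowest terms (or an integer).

E[payout] = (1/4)·1 + (1/4)·16 + (1/2)·27 = 71/4
Expected profit = 71/4 − 8 = 39/4

39/4 dollars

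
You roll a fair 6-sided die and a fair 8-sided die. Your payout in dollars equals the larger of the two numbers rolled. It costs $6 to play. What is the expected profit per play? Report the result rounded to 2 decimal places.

Distribution of the larger of the two numbers rolled: 1 w.p. 1/48, 2 w.p. 1/16, 3 w.p. 5/48, 4 w.p. 7/48, 5 w.p. 3/16, 6 w.p. 11/48, …
E[payout] = (1/48)·1 + (1/16)·2 + (5/48)·3 + (7/48)·4 + (3/16)·5 + (11/48)·6 + (1/8)·7 + (1/8)·8 = 251/48
Expected profit = 251/48 − 6 = -37/48 ≈ -$0.77

-$0.77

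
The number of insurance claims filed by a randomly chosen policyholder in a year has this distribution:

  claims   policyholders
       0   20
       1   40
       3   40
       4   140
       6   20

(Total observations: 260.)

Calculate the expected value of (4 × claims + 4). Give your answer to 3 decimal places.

16.923

Total = 260, so P(claims=0) = 20/260, etc.
E[4x+4] = (1/13)·4 + (2/13)·8 + (2/13)·16 + (7/13)·20 + (1/13)·28
     = 220/13 ≈ 16.923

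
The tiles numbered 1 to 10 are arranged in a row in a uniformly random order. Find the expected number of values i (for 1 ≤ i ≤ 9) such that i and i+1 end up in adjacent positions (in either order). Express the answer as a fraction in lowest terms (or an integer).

For each i ∈ {1,…,9}, let Xᵢ = 1 if i and i+1 are adjacent. P(Xᵢ=1) = 2·(10−1)!/10! = 2/10.
By linearity, E[ΣXᵢ] = (9)·(2/10) = 9/5.

9/5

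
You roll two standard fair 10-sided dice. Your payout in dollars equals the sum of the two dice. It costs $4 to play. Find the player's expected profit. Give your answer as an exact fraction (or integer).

Distribution of the sum of the two dice: 2 w.p. 1/100, 3 w.p. 1/50, 4 w.p. 3/100, 5 w.p. 1/25, 6 w.p. 1/20, 7 w.p. 3/50, …
E[payout] = (1/100)·2 + (1/50)·3 + (3/100)·4 + (1/25)·5 + (1/20)·6 + (3/50)·7 + (7/100)·8 + (2/25)·9 + (9/100)·10 + (1/10)·11 + (9/100)·12 + (2/25)·13 + (7/100)·14 + (3/50)·15 + (1/20)·16 + (1/25)·17 + (3/100)·18 + (1/50)·19 + (1/100)·20 = 11
Expected profit = 11 − 4 = 7

$7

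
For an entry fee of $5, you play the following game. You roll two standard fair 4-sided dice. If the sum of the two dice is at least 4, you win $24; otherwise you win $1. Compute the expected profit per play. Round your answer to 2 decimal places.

E[payout] = (3/16)·1 + (13/16)·24 = 315/16
Expected profit = 315/16 − 5 = 235/16 ≈ $14.69

$14.69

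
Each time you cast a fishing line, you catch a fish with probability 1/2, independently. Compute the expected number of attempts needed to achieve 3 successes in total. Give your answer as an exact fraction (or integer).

6

By linearity (sum of 3 independent geometric waits), E[trials] = 3/p = 3/(1/2) = 6.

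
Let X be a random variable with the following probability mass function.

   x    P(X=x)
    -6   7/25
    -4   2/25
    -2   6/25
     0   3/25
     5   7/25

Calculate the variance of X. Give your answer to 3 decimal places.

18.154

E[X] = (7/25)·(-6) + (2/25)·(-4) + (6/25)·(-2) + (3/25)·0 + (7/25)·5 = -27/25
E[X²] = (7/25)·36 + (2/25)·16 + (6/25)·4 + (3/25)·0 + (7/25)·25 = 483/25
Var(X) = 483/25 − (-27/25)² = 11346/625 ≈ 18.154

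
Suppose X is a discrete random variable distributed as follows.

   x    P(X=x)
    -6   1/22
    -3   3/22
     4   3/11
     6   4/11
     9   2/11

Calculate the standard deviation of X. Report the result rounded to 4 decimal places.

4.1443

E[X] = 93/22, E[X²] = 771/22
Var(X) = E[X²] − (E[X])² = 771/22 − 8649/484 = 8313/484
SD(X) = √(8313/484) ≈ 4.1443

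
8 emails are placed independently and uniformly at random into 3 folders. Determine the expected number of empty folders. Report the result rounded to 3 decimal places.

Let Xⱼ=1 if folder j is empty. P(Xⱼ=1) = ((3-1)/3)^8 = 256/6561.
By linearity, E[#empty] = 3·256/6561 = 256/2187.
≈ 0.117

0.117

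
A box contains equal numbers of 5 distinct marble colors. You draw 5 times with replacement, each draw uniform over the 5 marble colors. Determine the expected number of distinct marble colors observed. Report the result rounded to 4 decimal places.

3.3616

Let Xⱼ=1 if type j appears at least once. P(Xⱼ=1) = 1 − ((5−1)/5)^5 = 2101/3125.
E[#distinct] = 5·2101/3125 = 2101/625.
≈ 3.3616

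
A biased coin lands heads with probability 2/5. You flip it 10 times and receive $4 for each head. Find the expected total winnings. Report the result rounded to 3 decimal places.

E[#heads] = 10·2/5 = 4 (linearity over flips).
E[winnings] = 4·4 = 16.
≈ 16.000

$16.000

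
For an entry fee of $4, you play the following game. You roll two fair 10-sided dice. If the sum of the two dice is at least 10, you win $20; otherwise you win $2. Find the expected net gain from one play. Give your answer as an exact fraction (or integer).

E[payout] = (9/25)·2 + (16/25)·20 = 338/25
Expected profit = 338/25 − 4 = 238/25

238/25 dollars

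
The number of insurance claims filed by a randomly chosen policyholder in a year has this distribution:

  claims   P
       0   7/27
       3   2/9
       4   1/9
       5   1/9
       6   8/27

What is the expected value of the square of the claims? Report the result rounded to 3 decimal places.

E[X²] = (7/27)·0 + (2/9)·9 + (1/9)·16 + (1/9)·25 + (8/27)·36
     = 155/9 ≈ 17.222

17.222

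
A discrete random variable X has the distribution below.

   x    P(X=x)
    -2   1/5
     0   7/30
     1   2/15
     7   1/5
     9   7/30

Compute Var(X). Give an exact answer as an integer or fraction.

17261/900

E[X] = (1/5)·(-2) + (7/30)·0 + (2/15)·1 + (1/5)·7 + (7/30)·9 = 97/30
E[X²] = (1/5)·4 + (7/30)·0 + (2/15)·1 + (1/5)·49 + (7/30)·81 = 889/30
Var(X) = 889/30 − (97/30)² = 17261/900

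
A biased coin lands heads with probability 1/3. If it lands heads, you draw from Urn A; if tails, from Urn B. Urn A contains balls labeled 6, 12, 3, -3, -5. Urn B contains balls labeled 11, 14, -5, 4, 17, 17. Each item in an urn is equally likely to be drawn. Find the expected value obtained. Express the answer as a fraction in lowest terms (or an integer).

E[X | Urn A] = (6 + 12 + 3 − 3 − 5)/5 = 13/5
E[X | Urn B] = (11 + 14 − 5 + 4 + 17 + 17)/6 = 29/3
E[X] = (1/3)·13/5 + (2/3)·29/3 = 329/45

329/45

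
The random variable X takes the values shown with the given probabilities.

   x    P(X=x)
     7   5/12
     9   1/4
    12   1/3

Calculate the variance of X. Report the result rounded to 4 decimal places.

E[X] = (5/12)·7 + (1/4)·9 + (1/3)·12 = 55/6
E[X²] = (5/12)·49 + (1/4)·81 + (1/3)·144 = 266/3
Var(X) = 266/3 − (55/6)² = 167/36 ≈ 4.6389

4.6389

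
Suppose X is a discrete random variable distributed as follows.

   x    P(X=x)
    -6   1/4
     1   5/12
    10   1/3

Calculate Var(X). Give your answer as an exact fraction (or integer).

603/16

E[X] = (1/4)·(-6) + (5/12)·1 + (1/3)·10 = 9/4
E[X²] = (1/4)·36 + (5/12)·1 + (1/3)·100 = 171/4
Var(X) = 171/4 − (9/4)² = 603/16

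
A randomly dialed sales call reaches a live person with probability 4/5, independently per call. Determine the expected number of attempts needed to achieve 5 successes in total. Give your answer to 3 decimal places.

6.250

By linearity (sum of 5 independent geometric waits), E[trials] = 5/p = 5/(4/5) = 25/4.
≈ 6.250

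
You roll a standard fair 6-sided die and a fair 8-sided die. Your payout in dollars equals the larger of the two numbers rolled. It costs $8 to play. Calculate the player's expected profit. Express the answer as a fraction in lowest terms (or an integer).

-133/48 dollars

Distribution of the larger of the two numbers rolled: 1 w.p. 1/48, 2 w.p. 1/16, 3 w.p. 5/48, 4 w.p. 7/48, 5 w.p. 3/16, 6 w.p. 11/48, …
E[payout] = (1/48)·1 + (1/16)·2 + (5/48)·3 + (7/48)·4 + (3/16)·5 + (11/48)·6 + (1/8)·7 + (1/8)·8 = 251/48
Expected profit = 251/48 − 8 = -133/48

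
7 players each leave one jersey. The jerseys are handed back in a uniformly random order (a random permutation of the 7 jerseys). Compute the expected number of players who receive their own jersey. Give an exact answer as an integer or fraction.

1

Let Xᵢ = 1 if person i gets their own jersey. For each i, P(Xᵢ=1) = 1/7.
By linearity of expectation, E[X₁+…+X_7] = 7·(1/7) = 1.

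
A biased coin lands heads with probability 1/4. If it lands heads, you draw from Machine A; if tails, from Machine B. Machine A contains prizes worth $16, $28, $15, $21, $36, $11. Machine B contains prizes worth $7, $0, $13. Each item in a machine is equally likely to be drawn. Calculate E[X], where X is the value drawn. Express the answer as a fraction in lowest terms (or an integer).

E[X | Machine A] = (16 + 28 + 15 + 21 + 36 + 11)/6 = 127/6
E[X | Machine B] = (7 + 0 + 13)/3 = 20/3
E[X] = (1/4)·127/6 + (3/4)·20/3 = 247/24

247/24 dollars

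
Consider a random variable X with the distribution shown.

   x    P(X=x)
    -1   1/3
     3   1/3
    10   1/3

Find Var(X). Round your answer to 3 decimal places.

E[X] = (1/3)·(-1) + (1/3)·3 + (1/3)·10 = 4
E[X²] = (1/3)·1 + (1/3)·9 + (1/3)·100 = 110/3
Var(X) = 110/3 − (4)² = 62/3 ≈ 20.667

20.667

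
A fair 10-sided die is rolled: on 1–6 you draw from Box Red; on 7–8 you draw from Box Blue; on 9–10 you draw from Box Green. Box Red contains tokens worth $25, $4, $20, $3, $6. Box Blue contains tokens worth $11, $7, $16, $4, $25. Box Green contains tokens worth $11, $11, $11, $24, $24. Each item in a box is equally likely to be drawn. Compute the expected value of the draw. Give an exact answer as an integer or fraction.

318/25 dollars

E[X | Box Red] = (25 + 4 + 20 + 3 + 6)/5 = 58/5
E[X | Box Blue] = (11 + 7 + 16 + 4 + 25)/5 = 63/5
E[X | Box Green] = (11 + 11 + 11 + 24 + 24)/5 = 81/5
E[X] = (3/5)·58/5 + (1/5)·63/5 + (1/5)·81/5 = 318/25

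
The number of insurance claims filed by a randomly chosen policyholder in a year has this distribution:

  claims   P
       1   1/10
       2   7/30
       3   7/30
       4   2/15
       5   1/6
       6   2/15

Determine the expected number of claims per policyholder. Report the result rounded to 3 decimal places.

E[X] = (1/10)·1 + (7/30)·2 + (7/30)·3 + (2/15)·4 + (1/6)·5 + (2/15)·6
     = 103/30 ≈ 3.433

3.433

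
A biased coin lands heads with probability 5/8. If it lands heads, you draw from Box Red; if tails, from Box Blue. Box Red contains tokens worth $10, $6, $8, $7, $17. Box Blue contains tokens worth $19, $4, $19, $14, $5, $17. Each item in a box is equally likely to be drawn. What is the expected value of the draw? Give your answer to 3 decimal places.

E[X | Box Red] = (10 + 6 + 8 + 7 + 17)/5 = 48/5
E[X | Box Blue] = (19 + 4 + 19 + 14 + 5 + 17)/6 = 13
E[X] = (5/8)·48/5 + (3/8)·13 = 87/8 ≈ 10.875

$10.875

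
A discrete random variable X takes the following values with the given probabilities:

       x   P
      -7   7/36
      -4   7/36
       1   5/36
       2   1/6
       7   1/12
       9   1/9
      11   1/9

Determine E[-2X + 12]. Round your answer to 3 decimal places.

9.722

E[-2x+12] = (7/36)·26 + (7/36)·20 + (5/36)·10 + (1/6)·8 + (1/12)·(-2) + (1/9)·(-6) + (1/9)·(-10)
     = 175/18 ≈ 9.722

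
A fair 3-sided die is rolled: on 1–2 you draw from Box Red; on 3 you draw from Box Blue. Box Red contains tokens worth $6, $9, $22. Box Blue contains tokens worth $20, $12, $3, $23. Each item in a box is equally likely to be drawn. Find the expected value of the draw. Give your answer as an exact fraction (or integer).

E[X | Box Red] = (6 + 9 + 22)/3 = 37/3
E[X | Box Blue] = (20 + 12 + 3 + 23)/4 = 29/2
E[X] = (2/3)·37/3 + (1/3)·29/2 = 235/18

235/18 dollars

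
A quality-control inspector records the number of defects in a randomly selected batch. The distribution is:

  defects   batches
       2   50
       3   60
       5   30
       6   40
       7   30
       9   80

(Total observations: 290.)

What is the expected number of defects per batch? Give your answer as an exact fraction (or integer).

160/29

Total = 290, so P(defects=2) = 50/290, etc.
E[X] = (5/29)·2 + (6/29)·3 + (3/29)·5 + (4/29)·6 + (3/29)·7 + (8/29)·9
     = 160/29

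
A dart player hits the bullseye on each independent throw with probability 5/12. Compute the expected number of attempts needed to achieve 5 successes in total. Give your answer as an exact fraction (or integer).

By linearity (sum of 5 independent geometric waits), E[trials] = 5/p = 5/(5/12) = 12.

12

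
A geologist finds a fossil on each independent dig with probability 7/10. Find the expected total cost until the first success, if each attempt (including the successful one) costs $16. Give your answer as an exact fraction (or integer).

E[#attempts] = 1/p = 10/7; E[cost] = 16·10/7 = 160/7.

160/7 dollars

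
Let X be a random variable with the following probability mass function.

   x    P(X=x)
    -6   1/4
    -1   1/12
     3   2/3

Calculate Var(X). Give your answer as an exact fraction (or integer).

E[X] = (1/4)·(-6) + (1/12)·(-1) + (2/3)·3 = 5/12
E[X²] = (1/4)·36 + (1/12)·1 + (2/3)·9 = 181/12
Var(X) = 181/12 − (5/12)² = 2147/144

2147/144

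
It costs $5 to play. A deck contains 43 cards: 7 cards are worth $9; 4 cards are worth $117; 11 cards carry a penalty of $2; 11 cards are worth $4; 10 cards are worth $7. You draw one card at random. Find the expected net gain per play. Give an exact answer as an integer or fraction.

408/43 dollars

E[payout] = (7/43)·9 + (4/43)·117 + (11/43)·(-2) + (11/43)·4 + (10/43)·7 = 623/43
Expected profit = 623/43 − 5 = 408/43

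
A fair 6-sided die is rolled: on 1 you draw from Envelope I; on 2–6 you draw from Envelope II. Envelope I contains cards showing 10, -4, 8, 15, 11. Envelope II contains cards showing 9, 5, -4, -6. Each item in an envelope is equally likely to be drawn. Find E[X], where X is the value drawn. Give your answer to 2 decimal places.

E[X | Envelope I] = (10 − 4 + 8 + 15 + 11)/5 = 8
E[X | Envelope II] = (9 + 5 − 4 − 6)/4 = 1
E[X] = (1/6)·8 + (5/6)·1 = 13/6 ≈ 2.17

2.17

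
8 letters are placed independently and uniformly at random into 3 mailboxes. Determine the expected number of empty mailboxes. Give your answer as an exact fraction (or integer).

256/2187

Let Xⱼ=1 if mailbox j is empty. P(Xⱼ=1) = ((3-1)/3)^8 = 256/6561.
By linearity, E[#empty] = 3·256/6561 = 256/2187.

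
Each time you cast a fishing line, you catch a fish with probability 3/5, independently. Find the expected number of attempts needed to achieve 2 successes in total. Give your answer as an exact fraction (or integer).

10/3

By linearity (sum of 2 independent geometric waits), E[trials] = 2/p = 2/(3/5) = 10/3.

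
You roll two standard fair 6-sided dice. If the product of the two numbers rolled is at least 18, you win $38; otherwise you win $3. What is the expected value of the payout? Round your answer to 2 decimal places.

$12.72

E[payout] = (13/18)·3 + (5/18)·38 = 229/18
≈ $12.72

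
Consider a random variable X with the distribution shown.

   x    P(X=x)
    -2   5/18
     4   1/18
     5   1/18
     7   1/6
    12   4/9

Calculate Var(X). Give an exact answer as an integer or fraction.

E[X] = (5/18)·(-2) + (1/18)·4 + (1/18)·5 + (1/6)·7 + (4/9)·12 = 58/9
E[X²] = (5/18)·4 + (1/18)·16 + (1/18)·25 + (1/6)·49 + (4/9)·144 = 680/9
Var(X) = 680/9 − (58/9)² = 2756/81

2756/81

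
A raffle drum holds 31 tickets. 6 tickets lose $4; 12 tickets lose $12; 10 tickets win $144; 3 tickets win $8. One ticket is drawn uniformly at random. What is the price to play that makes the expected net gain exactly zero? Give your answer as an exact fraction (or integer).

E[payout] = (6/31)·(-4) + (12/31)·(-12) + (10/31)·144 + (3/31)·8 = 1296/31
Fair fee = E[payout] = 1296/31

1296/31 dollars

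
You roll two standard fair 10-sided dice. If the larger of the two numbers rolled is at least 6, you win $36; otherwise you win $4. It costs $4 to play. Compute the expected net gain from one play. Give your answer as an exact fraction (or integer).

E[payout] = (1/4)·4 + (3/4)·36 = 28
Expected profit = 28 − 4 = 24

$24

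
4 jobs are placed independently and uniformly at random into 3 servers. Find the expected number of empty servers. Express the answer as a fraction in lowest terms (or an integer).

16/27

Let Xⱼ=1 if server j is empty. P(Xⱼ=1) = ((3-1)/3)^4 = 16/81.
By linearity, E[#empty] = 3·16/81 = 16/27.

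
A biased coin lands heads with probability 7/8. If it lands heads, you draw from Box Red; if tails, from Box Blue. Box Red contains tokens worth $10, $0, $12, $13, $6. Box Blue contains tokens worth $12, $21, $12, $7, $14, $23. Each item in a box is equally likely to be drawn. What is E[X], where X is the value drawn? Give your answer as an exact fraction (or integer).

2167/240 dollars

E[X | Box Red] = (10 + 0 + 12 + 13 + 6)/5 = 41/5
E[X | Box Blue] = (12 + 21 + 12 + 7 + 14 + 23)/6 = 89/6
E[X] = (7/8)·41/5 + (1/8)·89/6 = 2167/240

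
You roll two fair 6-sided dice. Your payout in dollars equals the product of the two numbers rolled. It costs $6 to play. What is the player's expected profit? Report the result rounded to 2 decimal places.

Distribution of the product of the two numbers rolled: 1 w.p. 1/36, 2 w.p. 1/18, 3 w.p. 1/18, 4 w.p. 1/12, 5 w.p. 1/18, 6 w.p. 1/9, …
E[payout] = (1/36)·1 + (1/18)·2 + (1/18)·3 + (1/12)·4 + (1/18)·5 + (1/9)·6 + (1/18)·8 + (1/36)·9 + (1/18)·10 + (1/9)·12 + (1/18)·15 + (1/36)·16 + (1/18)·18 + (1/18)·20 + (1/18)·24 + (1/36)·25 + (1/18)·30 + (1/36)·36 = 49/4
Expected profit = 49/4 − 6 = 25/4 ≈ $6.25

$6.25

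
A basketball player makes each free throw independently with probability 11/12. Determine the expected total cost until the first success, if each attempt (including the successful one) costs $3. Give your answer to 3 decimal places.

E[#attempts] = 1/p = 12/11; E[cost] = 3·12/11 = 36/11.
≈ 3.273

$3.273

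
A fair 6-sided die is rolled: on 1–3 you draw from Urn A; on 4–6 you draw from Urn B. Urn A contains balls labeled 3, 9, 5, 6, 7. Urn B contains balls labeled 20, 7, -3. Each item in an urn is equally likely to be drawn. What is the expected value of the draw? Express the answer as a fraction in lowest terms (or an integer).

E[X | Urn A] = (3 + 9 + 5 + 6 + 7)/5 = 6
E[X | Urn B] = (20 + 7 − 3)/3 = 8
E[X] = (1/2)·6 + (1/2)·8 = 7

7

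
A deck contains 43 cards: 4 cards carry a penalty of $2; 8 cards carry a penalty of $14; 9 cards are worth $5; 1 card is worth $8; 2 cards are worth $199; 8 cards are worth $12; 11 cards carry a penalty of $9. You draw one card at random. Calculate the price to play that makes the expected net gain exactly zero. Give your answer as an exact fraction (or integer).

E[payout] = (4/43)·(-2) + (8/43)·(-14) + (9/43)·5 + (1/43)·8 + (2/43)·199 + (8/43)·12 + (11/43)·(-9) = 328/43
Fair fee = E[payout] = 328/43

328/43 dollars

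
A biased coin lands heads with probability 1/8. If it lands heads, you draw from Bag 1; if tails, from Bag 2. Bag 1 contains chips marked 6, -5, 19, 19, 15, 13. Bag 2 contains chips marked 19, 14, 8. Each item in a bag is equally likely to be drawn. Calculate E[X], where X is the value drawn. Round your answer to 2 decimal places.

E[X | Bag 1] = (6 − 5 + 19 + 19 + 15 + 13)/6 = 67/6
E[X | Bag 2] = (19 + 14 + 8)/3 = 41/3
E[X] = (1/8)·67/6 + (7/8)·41/3 = 641/48 ≈ 13.35

13.35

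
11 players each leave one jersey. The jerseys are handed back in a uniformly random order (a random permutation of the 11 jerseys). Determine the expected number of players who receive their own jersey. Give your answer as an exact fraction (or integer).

1

Let Xᵢ = 1 if person i gets their own jersey. For each i, P(Xᵢ=1) = 1/11.
By linearity of expectation, E[X₁+…+X_11] = 11·(1/11) = 1.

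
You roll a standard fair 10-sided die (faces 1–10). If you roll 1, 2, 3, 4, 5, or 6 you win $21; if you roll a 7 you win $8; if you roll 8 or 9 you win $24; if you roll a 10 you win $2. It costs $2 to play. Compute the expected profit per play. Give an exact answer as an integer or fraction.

82/5 dollars

E[payout] = (1/10)·2 + (1/10)·8 + (3/5)·21 + (1/5)·24 = 92/5
Expected profit = 92/5 − 2 = 82/5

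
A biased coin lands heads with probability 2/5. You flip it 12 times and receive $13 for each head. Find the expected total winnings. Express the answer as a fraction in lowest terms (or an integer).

312/5 dollars

E[#heads] = 12·2/5 = 24/5 (linearity over flips).
E[winnings] = 13·24/5 = 312/5.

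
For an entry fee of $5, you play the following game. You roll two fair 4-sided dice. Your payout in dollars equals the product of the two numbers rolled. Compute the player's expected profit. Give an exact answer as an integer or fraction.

Distribution of the product of the two numbers rolled: 1 w.p. 1/16, 2 w.p. 1/8, 3 w.p. 1/8, 4 w.p. 3/16, 6 w.p. 1/8, 8 w.p. 1/8, …
E[payout] = (1/16)·1 + (1/8)·2 + (1/8)·3 + (3/16)·4 + (1/8)·6 + (1/8)·8 + (1/16)·9 + (1/8)·12 + (1/16)·16 = 25/4
Expected profit = 25/4 − 5 = 5/4

5/4 dollars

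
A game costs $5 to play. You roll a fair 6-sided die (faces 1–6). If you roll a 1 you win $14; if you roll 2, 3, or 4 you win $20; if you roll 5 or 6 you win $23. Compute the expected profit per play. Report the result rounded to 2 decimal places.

E[payout] = (1/6)·14 + (1/2)·20 + (1/3)·23 = 20
Expected profit = 20 − 5 = 15 ≈ $15.00

$15.00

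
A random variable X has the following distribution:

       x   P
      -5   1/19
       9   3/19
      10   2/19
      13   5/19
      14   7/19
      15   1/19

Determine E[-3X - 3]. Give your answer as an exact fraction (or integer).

-717/19

E[-3x-3] = (1/19)·12 + (3/19)·(-30) + (2/19)·(-33) + (5/19)·(-42) + (7/19)·(-45) + (1/19)·(-48)
     = -717/19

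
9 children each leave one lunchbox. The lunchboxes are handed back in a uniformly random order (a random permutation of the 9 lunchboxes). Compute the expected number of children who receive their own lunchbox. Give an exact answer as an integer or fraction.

Let Xᵢ = 1 if person i gets their own lunchbox. For each i, P(Xᵢ=1) = 1/9.
By linearity of expectation, E[X₁+…+X_9] = 9·(1/9) = 1.

1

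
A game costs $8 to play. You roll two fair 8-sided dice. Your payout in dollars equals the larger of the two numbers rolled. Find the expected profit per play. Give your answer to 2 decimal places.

-$2.19

Distribution of the larger of the two numbers rolled: 1 w.p. 1/64, 2 w.p. 3/64, 3 w.p. 5/64, 4 w.p. 7/64, 5 w.p. 9/64, 6 w.p. 11/64, …
E[payout] = (1/64)·1 + (3/64)·2 + (5/64)·3 + (7/64)·4 + (9/64)·5 + (11/64)·6 + (13/64)·7 + (15/64)·8 = 93/16
Expected profit = 93/16 − 8 = -35/16 ≈ -$2.19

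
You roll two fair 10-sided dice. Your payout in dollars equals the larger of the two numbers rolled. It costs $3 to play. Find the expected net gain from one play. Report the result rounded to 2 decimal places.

Distribution of the larger of the two numbers rolled: 1 w.p. 1/100, 2 w.p. 3/100, 3 w.p. 1/20, 4 w.p. 7/100, 5 w.p. 9/100, 6 w.p. 11/100, …
E[payout] = (1/100)·1 + (3/100)·2 + (1/20)·3 + (7/100)·4 + (9/100)·5 + (11/100)·6 + (13/100)·7 + (3/20)·8 + (17/100)·9 + (19/100)·10 = 143/20
Expected profit = 143/20 − 3 = 83/20 ≈ $4.15

$4.15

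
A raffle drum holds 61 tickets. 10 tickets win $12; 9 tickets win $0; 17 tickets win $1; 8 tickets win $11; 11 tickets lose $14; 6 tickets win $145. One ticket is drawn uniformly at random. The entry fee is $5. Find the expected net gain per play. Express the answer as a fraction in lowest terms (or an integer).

E[payout] = (10/61)·12 + (9/61)·0 + (17/61)·1 + (8/61)·11 + (11/61)·(-14) + (6/61)·145 = 941/61
Expected profit = 941/61 − 5 = 636/61

636/61 dollars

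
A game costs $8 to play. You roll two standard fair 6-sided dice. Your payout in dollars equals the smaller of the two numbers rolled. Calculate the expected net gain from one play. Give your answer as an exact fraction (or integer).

-197/36 dollars

Distribution of the smaller of the two numbers rolled: 1 w.p. 11/36, 2 w.p. 1/4, 3 w.p. 7/36, 4 w.p. 5/36, 5 w.p. 1/12, 6 w.p. 1/36
E[payout] = (11/36)·1 + (1/4)·2 + (7/36)·3 + (5/36)·4 + (1/12)·5 + (1/36)·6 = 91/36
Expected profit = 91/36 − 8 = -197/36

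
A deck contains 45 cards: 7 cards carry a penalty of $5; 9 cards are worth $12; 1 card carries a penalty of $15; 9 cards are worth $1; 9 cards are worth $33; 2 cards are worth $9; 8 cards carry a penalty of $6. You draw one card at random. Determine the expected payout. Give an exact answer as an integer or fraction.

E[payout] = (7/45)·(-5) + (9/45)·12 + (1/45)·(-15) + (9/45)·1 + (9/45)·33 + (2/45)·9 + (8/45)·(-6) = 334/45

334/45 dollars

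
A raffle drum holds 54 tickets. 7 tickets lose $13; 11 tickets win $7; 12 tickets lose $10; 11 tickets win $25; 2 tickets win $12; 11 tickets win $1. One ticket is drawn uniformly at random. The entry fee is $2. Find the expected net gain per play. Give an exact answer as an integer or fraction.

34/27 dollars

E[payout] = (7/54)·(-13) + (11/54)·7 + (12/54)·(-10) + (11/54)·25 + (2/54)·12 + (11/54)·1 = 88/27
Expected profit = 88/27 − 2 = 34/27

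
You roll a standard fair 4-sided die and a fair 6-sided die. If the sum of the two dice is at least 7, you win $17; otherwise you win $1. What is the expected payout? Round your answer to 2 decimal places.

$7.67

E[payout] = (7/12)·1 + (5/12)·17 = 23/3
≈ $7.67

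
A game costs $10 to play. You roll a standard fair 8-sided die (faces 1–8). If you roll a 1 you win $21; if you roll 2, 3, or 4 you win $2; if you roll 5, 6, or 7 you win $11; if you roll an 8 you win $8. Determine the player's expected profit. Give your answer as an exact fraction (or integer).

E[payout] = (3/8)·2 + (1/8)·8 + (3/8)·11 + (1/8)·21 = 17/2
Expected profit = 17/2 − 10 = -3/2

-3/2 dollars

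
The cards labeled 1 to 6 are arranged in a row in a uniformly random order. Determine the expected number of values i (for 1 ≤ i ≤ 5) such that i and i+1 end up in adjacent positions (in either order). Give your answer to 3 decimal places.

For each i ∈ {1,…,5}, let Xᵢ = 1 if i and i+1 are adjacent. P(Xᵢ=1) = 2·(6−1)!/6! = 2/6.
By linearity, E[ΣXᵢ] = (5)·(2/6) = 5/3.
≈ 1.667

1.667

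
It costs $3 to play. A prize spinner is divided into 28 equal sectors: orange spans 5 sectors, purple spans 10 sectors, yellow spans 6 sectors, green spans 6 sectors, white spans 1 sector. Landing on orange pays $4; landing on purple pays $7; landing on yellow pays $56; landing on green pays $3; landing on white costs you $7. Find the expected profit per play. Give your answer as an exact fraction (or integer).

E[payout] = (5/28)·4 + (10/28)·7 + (6/28)·56 + (6/28)·3 + (1/28)·(-7) = 437/28
Expected profit = 437/28 − 3 = 353/28

353/28 dollars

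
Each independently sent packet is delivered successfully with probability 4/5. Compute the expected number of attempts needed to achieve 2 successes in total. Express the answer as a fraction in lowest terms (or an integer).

By linearity (sum of 2 independent geometric waits), E[trials] = 2/p = 2/(4/5) = 5/2.

5/2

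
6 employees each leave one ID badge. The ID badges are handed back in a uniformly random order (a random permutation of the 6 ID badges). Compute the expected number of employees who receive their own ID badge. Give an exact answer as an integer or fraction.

1

Let Xᵢ = 1 if person i gets their own ID badge. For each i, P(Xᵢ=1) = 1/6.
By linearity of expectation, E[X₁+…+X_6] = 6·(1/6) = 1.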